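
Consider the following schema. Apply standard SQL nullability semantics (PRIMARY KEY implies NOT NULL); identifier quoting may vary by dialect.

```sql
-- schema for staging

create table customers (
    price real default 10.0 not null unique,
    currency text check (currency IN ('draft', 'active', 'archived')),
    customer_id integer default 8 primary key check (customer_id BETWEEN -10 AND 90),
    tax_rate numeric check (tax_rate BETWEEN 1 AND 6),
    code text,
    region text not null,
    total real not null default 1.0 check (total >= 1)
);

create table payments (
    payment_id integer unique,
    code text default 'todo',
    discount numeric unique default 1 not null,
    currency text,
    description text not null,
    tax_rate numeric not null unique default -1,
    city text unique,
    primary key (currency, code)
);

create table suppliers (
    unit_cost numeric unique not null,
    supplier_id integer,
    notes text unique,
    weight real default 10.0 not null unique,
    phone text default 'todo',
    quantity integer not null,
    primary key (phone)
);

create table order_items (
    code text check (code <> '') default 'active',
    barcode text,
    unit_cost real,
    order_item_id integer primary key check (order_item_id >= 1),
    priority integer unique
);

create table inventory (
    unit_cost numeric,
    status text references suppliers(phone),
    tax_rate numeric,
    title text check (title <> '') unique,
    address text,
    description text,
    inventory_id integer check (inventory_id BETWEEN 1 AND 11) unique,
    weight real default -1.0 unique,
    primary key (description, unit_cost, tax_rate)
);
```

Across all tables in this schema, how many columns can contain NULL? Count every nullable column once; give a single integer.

customers: 3 nullable (currency, tax_rate, code — PK (customer_id) and explicit NOT NULL columns excluded).
payments: 2 nullable (payment_id, city — PK (currency, code) and explicit NOT NULL columns excluded).
suppliers: 2 nullable (supplier_id, notes — PK (phone) and explicit NOT NULL columns excluded).
order_items: 4 nullable (code, barcode, unit_cost, priority — PK (order_item_id) and explicit NOT NULL columns excluded).
inventory: 5 nullable (status, title, address, inventory_id, weight — PK (description, unit_cost, tax_rate) and explicit NOT NULL columns excluded).
Total: 3 + 2 + 2 + 4 + 5 = 16.

16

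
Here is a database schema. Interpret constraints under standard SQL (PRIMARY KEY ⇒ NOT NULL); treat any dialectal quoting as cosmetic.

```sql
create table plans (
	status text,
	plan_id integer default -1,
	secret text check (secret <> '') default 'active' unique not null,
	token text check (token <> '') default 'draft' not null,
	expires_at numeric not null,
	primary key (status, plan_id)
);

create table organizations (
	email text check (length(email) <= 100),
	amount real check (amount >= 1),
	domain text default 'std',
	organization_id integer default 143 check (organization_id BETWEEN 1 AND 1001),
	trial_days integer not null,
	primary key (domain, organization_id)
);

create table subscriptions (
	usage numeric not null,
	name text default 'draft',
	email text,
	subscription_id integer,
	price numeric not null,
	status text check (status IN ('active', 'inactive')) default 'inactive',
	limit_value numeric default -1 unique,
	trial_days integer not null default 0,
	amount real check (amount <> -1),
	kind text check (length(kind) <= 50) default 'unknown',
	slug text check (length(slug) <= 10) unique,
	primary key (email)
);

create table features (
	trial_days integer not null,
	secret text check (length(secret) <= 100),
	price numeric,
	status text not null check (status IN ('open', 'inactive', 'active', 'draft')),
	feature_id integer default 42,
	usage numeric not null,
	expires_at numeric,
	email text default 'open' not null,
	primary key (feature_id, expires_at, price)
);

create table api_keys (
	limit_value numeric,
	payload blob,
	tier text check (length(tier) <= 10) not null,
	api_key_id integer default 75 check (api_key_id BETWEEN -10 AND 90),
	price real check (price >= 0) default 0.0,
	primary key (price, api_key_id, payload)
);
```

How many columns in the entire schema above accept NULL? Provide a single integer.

11

plans: 0 nullable (none — PK (status, plan_id) and explicit NOT NULL columns excluded).
organizations: 2 nullable (email, amount — PK (domain, organization_id) and explicit NOT NULL columns excluded).
subscriptions: 7 nullable (name, subscription_id, status, limit_value, amount, kind, slug — PK (email) and explicit NOT NULL columns excluded).
features: 1 nullable (secret — PK (feature_id, expires_at, price) and explicit NOT NULL columns excluded).
api_keys: 1 nullable (limit_value — PK (price, api_key_id, payload) and explicit NOT NULL columns excluded).
Total: 0 + 2 + 7 + 1 + 1 = 11.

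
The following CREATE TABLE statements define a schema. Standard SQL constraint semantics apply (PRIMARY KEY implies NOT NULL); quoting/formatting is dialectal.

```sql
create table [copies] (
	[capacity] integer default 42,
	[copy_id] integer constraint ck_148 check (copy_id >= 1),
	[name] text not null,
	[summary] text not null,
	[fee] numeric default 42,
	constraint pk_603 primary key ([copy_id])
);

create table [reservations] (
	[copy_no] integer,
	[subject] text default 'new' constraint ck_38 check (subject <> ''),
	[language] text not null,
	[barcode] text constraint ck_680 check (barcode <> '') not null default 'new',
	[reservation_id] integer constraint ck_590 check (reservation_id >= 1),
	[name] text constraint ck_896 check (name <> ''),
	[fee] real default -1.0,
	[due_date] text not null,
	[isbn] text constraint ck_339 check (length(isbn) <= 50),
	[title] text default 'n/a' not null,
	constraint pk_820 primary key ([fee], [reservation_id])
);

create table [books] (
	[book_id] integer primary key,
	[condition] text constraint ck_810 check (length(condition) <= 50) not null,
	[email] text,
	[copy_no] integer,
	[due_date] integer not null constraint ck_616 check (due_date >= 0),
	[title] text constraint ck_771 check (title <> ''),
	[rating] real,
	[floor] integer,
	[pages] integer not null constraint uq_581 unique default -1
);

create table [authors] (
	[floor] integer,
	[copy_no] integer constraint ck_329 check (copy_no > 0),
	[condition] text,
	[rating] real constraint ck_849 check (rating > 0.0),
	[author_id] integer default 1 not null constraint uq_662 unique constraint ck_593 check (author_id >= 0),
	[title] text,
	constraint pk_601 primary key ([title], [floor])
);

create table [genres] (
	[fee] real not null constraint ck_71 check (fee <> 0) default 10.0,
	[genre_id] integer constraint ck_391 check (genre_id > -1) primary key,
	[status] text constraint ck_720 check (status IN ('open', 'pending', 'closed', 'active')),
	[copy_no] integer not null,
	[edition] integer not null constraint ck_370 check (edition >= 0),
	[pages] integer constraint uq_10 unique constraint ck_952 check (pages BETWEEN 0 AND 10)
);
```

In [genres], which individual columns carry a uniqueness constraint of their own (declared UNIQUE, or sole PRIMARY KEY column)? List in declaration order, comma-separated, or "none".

- fee: no UNIQUE or single-column PK constraint.
- genre_id: single-column PRIMARY KEY → unique.
- status: no UNIQUE or single-column PK constraint.
- copy_no: no UNIQUE or single-column PK constraint.
- edition: no UNIQUE or single-column PK constraint.
- pages: declared UNIQUE → unique.

genre_id, pages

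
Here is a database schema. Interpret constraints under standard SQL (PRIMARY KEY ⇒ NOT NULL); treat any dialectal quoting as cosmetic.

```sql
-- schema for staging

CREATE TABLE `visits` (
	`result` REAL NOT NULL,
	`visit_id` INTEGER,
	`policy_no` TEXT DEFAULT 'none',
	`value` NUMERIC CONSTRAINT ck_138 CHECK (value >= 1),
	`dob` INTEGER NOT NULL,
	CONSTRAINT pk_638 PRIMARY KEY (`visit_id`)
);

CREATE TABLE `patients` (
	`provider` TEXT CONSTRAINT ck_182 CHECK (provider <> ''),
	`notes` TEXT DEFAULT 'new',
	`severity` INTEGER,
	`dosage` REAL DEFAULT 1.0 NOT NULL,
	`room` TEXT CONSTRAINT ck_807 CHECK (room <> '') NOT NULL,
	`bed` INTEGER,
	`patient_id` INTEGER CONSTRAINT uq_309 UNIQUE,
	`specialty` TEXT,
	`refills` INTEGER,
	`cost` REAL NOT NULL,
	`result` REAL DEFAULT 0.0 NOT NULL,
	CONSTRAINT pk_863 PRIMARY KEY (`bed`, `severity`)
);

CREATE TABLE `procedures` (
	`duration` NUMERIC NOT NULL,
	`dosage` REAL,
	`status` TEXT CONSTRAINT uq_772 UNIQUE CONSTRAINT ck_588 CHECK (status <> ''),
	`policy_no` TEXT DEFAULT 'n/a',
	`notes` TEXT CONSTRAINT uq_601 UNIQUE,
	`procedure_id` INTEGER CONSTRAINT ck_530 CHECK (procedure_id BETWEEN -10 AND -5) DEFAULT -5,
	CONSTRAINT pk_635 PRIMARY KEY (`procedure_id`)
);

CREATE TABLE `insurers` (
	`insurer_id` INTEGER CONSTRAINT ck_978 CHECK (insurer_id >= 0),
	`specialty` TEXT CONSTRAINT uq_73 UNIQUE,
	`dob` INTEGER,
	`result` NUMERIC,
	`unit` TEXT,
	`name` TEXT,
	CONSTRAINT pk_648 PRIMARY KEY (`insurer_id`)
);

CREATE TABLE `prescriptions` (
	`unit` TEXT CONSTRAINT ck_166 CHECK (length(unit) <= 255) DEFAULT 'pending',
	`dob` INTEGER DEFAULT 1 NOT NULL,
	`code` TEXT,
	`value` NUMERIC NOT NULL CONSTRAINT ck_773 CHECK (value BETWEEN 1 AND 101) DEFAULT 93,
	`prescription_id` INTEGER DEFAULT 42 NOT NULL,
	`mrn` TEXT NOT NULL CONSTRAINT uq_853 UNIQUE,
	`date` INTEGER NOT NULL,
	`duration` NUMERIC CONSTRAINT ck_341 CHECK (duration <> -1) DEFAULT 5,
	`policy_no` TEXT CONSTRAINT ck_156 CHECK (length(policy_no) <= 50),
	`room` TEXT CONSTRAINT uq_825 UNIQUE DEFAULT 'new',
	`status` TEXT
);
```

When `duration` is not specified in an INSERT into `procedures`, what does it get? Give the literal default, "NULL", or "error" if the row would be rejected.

error

duration has no DEFAULT clause.
Omitting it would insert NULL, but it is declared NOT NULL, so the INSERT fails.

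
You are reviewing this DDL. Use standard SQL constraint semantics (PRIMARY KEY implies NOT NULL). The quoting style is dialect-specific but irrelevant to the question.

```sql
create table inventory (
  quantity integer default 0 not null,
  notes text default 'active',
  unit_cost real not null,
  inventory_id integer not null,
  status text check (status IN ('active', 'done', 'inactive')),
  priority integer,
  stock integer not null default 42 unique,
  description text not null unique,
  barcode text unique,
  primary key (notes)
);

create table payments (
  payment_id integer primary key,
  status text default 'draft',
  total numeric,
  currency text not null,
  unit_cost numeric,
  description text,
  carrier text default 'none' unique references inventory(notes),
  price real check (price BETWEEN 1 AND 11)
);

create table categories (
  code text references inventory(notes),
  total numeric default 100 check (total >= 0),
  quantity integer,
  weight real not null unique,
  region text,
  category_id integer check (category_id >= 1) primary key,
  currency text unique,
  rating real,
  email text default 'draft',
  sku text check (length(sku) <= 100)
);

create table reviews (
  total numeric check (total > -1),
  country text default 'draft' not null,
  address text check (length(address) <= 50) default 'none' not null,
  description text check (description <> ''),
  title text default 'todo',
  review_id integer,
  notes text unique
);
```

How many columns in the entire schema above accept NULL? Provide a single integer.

22

inventory: 3 nullable (status, priority, barcode — PK (notes) and explicit NOT NULL columns excluded).
payments: 6 nullable (status, total, unit_cost, description, carrier, price — PK (payment_id) and explicit NOT NULL columns excluded).
categories: 8 nullable (code, total, quantity, region, currency, rating, email, sku — PK (category_id) and explicit NOT NULL columns excluded).
reviews: 5 nullable (total, description, title, review_id, notes — PK none and explicit NOT NULL columns excluded).
Total: 3 + 6 + 8 + 5 = 22.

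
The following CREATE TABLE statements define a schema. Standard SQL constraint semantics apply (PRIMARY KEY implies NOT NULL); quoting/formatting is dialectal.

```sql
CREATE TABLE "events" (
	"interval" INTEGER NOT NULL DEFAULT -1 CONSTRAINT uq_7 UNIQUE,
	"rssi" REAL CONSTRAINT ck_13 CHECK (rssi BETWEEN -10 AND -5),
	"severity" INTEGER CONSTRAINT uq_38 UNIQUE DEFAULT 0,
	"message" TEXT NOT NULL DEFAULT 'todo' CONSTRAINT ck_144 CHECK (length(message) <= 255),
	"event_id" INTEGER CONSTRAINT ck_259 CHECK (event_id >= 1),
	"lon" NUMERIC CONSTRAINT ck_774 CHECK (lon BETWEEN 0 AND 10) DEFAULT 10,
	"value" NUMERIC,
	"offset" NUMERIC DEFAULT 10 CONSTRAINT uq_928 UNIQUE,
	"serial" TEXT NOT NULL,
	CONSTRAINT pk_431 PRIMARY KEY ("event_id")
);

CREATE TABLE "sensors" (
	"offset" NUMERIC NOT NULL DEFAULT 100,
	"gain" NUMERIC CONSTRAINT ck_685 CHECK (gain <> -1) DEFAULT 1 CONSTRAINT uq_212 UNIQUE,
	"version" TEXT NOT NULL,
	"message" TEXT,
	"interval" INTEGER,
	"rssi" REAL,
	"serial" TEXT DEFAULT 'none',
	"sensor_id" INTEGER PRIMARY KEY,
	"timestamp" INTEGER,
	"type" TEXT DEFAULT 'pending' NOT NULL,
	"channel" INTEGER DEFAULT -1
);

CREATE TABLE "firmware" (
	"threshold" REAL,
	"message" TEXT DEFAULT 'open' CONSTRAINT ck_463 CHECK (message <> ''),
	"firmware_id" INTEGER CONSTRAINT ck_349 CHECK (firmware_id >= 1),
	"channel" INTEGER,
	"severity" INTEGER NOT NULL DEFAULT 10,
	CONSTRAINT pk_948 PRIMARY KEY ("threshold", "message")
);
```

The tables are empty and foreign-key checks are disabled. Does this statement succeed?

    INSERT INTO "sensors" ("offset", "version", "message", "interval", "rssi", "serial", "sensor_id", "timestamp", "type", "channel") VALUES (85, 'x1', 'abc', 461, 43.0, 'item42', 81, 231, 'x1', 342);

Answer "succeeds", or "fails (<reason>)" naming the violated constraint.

NOT NULL columns: offset is supplied; sensor_id is supplied; type is supplied; version is supplied.
No constraint is violated.

succeeds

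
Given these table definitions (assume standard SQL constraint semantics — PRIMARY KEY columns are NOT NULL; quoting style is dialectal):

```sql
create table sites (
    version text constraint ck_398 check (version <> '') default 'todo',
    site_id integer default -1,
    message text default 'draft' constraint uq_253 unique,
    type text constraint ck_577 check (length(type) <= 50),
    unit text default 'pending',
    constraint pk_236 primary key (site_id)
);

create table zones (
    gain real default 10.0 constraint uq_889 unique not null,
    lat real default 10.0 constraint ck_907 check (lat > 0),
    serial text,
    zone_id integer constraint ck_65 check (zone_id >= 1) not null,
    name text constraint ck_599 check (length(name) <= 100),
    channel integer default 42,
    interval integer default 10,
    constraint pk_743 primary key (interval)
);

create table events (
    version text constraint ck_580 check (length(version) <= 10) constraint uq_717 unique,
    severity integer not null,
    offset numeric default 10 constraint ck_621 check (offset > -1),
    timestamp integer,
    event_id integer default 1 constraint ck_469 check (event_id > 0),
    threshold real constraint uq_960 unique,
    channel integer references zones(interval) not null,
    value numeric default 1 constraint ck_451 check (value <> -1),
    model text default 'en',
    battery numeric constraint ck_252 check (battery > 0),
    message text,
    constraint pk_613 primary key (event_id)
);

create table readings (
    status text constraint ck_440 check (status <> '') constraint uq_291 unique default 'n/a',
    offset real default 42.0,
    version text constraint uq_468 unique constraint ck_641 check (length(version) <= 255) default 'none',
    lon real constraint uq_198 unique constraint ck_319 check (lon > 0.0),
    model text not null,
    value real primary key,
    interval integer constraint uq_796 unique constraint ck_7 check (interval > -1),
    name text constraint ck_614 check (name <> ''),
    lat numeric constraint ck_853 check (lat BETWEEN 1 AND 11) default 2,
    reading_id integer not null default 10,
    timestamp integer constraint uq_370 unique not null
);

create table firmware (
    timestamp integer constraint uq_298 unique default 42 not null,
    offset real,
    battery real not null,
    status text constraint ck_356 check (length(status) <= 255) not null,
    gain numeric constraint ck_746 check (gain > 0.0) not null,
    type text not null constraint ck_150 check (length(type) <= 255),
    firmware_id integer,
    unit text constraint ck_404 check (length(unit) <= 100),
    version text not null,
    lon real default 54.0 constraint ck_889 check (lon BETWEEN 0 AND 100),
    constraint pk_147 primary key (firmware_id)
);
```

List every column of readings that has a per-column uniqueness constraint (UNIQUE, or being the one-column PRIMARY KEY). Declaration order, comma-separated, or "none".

- status: declared UNIQUE → unique.
- offset: no UNIQUE or single-column PK constraint.
- version: declared UNIQUE → unique.
- lon: declared UNIQUE → unique.
- model: no UNIQUE or single-column PK constraint.
- value: single-column PRIMARY KEY → unique.
- interval: declared UNIQUE → unique.
- name: no UNIQUE or single-column PK constraint.
- lat: no UNIQUE or single-column PK constraint.
- reading_id: no UNIQUE or single-column PK constraint.
- timestamp: declared UNIQUE → unique.

status, version, lon, value, interval, timestamp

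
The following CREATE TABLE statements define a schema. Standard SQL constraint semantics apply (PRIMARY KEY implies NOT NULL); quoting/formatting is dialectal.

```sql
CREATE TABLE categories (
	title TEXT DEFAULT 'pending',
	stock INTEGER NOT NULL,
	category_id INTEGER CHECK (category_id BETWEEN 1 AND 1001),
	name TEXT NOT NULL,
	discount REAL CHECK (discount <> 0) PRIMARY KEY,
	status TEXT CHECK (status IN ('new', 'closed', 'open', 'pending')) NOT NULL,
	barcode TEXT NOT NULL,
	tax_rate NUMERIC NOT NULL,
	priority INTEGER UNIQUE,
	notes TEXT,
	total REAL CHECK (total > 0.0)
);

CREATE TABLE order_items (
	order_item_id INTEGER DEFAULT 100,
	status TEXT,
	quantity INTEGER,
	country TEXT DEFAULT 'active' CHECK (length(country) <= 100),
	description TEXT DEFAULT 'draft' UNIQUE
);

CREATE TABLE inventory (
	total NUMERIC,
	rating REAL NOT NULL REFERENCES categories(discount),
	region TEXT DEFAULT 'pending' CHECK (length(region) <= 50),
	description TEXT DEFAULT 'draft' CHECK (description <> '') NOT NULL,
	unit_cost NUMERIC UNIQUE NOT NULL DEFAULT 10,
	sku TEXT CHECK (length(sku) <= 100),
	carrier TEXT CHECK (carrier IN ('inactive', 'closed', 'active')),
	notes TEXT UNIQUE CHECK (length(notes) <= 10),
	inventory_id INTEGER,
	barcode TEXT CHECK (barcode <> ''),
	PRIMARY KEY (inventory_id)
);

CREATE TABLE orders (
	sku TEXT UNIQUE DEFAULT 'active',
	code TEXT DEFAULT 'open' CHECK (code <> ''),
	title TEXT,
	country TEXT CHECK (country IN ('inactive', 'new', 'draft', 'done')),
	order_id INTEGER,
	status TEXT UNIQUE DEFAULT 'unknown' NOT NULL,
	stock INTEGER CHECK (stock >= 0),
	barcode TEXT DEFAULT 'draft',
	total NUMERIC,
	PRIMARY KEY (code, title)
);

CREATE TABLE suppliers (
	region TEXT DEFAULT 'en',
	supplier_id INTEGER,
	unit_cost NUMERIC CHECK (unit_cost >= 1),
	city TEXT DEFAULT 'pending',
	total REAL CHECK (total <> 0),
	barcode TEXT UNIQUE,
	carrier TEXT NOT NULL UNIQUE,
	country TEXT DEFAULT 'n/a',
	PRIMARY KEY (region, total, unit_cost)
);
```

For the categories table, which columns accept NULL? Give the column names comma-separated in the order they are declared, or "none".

title, category_id, priority, notes, total

- title: DEFAULT only fills an omitted column; an explicit NULL is still allowed → nullable.
- stock: declared NOT NULL → not nullable.
- category_id: CHECK does not forbid NULL (a CHECK constraint passes when its expression is NULL) → nullable.
- name: declared NOT NULL → not nullable.
- discount: part of the PRIMARY KEY, which implies NOT NULL → not nullable.
- status: declared NOT NULL → not nullable.
- barcode: declared NOT NULL → not nullable.
- tax_rate: declared NOT NULL → not nullable.
- priority: UNIQUE does not imply NOT NULL → nullable.
- notes: no NOT NULL constraint applies → nullable.
- total: CHECK does not forbid NULL (a CHECK constraint passes when its expression is NULL) → nullable.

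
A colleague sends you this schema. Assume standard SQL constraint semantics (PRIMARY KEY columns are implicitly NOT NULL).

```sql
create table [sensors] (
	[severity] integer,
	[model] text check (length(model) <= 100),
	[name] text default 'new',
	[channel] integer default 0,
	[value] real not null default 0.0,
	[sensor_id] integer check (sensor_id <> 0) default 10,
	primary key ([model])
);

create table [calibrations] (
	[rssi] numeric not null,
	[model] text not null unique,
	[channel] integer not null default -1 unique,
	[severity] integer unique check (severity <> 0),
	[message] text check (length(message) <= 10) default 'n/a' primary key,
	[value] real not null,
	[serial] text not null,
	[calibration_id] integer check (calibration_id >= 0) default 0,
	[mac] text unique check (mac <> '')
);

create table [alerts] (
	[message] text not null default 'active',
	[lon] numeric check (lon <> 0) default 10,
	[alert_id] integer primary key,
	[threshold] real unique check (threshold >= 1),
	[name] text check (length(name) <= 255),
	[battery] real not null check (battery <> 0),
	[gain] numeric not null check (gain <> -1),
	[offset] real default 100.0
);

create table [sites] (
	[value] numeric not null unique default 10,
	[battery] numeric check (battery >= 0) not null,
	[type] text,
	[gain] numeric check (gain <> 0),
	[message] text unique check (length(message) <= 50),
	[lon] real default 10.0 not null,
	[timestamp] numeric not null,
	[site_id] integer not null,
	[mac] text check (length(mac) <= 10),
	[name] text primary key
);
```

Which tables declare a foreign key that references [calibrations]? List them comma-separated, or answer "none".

No REFERENCES clause anywhere in the schema names calibrations.

none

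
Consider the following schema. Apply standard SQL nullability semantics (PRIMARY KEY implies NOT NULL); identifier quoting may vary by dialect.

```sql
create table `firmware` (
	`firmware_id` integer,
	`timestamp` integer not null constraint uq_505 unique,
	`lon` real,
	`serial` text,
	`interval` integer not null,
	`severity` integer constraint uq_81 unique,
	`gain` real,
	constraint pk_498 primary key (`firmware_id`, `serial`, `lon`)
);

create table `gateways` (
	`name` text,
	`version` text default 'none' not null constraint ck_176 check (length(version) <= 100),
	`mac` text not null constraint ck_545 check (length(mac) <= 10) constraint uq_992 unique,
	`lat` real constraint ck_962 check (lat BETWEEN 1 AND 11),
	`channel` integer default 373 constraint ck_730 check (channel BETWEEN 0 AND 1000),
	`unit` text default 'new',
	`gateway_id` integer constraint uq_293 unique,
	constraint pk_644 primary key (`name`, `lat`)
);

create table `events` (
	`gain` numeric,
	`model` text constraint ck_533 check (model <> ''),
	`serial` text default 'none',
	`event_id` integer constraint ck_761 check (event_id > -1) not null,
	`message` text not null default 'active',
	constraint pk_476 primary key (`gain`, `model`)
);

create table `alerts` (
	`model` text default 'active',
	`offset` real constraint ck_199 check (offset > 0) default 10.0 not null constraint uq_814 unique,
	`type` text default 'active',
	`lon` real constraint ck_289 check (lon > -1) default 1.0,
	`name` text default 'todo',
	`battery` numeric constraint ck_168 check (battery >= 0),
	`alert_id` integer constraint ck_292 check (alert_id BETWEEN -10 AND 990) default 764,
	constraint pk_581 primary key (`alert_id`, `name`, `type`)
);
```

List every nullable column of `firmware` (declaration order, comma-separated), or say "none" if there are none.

severity, gain

- firmware_id: part of the PRIMARY KEY, which implies NOT NULL → not nullable.
- timestamp: declared NOT NULL → not nullable.
- lon: part of the PRIMARY KEY, which implies NOT NULL → not nullable.
- serial: part of the PRIMARY KEY, which implies NOT NULL → not nullable.
- interval: declared NOT NULL → not nullable.
- severity: UNIQUE does not imply NOT NULL → nullable.
- gain: no NOT NULL constraint applies → nullable.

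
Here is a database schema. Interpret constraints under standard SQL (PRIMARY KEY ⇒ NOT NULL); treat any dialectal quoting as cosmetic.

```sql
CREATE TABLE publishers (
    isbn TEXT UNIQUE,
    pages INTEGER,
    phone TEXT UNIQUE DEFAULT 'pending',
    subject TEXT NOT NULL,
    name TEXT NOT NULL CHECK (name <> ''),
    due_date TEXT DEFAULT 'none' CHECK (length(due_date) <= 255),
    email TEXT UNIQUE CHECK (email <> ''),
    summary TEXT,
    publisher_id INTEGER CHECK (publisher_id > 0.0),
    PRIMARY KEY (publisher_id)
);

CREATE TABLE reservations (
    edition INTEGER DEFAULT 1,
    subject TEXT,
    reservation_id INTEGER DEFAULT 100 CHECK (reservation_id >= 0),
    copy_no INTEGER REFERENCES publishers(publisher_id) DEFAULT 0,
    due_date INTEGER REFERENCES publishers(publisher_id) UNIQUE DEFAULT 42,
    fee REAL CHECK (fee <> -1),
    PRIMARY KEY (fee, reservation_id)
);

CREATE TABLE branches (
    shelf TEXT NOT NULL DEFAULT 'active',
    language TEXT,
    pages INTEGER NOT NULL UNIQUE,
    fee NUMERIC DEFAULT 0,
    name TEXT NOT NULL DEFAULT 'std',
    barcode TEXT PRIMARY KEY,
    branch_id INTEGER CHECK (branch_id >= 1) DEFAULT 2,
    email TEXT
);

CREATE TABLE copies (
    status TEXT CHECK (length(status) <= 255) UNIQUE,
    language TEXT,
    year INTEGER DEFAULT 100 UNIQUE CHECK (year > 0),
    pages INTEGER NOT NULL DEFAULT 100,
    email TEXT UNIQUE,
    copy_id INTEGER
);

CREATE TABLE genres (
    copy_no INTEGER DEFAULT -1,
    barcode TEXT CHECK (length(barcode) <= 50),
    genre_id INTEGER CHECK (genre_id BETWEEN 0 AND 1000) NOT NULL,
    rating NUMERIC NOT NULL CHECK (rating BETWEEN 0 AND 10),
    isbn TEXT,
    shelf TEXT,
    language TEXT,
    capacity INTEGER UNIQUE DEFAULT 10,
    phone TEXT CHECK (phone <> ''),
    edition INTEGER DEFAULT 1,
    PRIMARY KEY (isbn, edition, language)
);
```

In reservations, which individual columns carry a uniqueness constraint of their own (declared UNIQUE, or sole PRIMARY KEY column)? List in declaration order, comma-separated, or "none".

- edition: no UNIQUE or single-column PK constraint.
- subject: no UNIQUE or single-column PK constraint.
- reservation_id: part of a composite PRIMARY KEY — only the tuple is unique, not this column on its own.
- copy_no: no UNIQUE or single-column PK constraint.
- due_date: declared UNIQUE → unique.
- fee: part of a composite PRIMARY KEY — only the tuple is unique, not this column on its own.

due_date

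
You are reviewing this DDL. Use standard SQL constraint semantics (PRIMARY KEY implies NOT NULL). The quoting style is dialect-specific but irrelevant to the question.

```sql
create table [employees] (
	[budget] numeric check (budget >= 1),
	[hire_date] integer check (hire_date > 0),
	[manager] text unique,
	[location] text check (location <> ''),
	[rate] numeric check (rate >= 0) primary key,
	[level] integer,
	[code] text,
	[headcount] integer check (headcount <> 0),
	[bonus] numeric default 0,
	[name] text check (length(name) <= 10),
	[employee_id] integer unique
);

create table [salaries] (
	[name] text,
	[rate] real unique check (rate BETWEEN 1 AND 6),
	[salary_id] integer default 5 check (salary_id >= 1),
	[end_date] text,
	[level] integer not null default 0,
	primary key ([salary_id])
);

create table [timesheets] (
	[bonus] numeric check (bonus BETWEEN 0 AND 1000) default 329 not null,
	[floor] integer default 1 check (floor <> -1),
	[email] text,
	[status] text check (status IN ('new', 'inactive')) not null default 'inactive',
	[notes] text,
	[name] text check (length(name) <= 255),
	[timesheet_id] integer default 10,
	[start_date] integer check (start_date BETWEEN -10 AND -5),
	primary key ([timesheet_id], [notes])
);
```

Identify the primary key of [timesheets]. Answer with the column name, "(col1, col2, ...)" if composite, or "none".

(timesheet_id, notes)

A table-level PRIMARY KEY clause names 2 columns: timesheet_id, notes.
This is a composite key — the combination is unique, not each column individually.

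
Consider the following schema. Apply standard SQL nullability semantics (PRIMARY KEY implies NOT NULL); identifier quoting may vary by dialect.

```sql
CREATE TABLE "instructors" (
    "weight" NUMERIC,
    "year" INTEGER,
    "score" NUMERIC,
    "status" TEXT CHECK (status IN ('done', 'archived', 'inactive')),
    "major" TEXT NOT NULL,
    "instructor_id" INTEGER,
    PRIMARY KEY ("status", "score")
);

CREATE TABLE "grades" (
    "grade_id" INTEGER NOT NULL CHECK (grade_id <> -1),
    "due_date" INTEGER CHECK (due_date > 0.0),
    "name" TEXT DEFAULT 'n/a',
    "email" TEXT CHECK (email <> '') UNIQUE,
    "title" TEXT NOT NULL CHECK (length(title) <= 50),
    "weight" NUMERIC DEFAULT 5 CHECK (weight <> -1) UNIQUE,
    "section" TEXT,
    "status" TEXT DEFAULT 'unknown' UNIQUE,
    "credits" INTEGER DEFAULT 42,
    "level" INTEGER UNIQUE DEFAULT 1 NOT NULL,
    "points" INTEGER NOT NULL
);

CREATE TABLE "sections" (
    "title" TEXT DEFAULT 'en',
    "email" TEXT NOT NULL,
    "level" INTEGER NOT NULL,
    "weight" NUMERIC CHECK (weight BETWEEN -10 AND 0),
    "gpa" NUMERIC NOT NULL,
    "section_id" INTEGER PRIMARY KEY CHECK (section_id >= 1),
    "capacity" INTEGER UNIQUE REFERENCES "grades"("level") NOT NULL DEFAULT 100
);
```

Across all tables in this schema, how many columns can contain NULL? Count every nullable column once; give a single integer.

instructors: 3 nullable (weight, year, instructor_id — PK (status, score) and explicit NOT NULL columns excluded).
grades: 7 nullable (due_date, name, email, weight, section, status, credits — PK none and explicit NOT NULL columns excluded).
sections: 2 nullable (title, weight — PK (section_id) and explicit NOT NULL columns excluded).
Total: 3 + 7 + 2 = 12.

12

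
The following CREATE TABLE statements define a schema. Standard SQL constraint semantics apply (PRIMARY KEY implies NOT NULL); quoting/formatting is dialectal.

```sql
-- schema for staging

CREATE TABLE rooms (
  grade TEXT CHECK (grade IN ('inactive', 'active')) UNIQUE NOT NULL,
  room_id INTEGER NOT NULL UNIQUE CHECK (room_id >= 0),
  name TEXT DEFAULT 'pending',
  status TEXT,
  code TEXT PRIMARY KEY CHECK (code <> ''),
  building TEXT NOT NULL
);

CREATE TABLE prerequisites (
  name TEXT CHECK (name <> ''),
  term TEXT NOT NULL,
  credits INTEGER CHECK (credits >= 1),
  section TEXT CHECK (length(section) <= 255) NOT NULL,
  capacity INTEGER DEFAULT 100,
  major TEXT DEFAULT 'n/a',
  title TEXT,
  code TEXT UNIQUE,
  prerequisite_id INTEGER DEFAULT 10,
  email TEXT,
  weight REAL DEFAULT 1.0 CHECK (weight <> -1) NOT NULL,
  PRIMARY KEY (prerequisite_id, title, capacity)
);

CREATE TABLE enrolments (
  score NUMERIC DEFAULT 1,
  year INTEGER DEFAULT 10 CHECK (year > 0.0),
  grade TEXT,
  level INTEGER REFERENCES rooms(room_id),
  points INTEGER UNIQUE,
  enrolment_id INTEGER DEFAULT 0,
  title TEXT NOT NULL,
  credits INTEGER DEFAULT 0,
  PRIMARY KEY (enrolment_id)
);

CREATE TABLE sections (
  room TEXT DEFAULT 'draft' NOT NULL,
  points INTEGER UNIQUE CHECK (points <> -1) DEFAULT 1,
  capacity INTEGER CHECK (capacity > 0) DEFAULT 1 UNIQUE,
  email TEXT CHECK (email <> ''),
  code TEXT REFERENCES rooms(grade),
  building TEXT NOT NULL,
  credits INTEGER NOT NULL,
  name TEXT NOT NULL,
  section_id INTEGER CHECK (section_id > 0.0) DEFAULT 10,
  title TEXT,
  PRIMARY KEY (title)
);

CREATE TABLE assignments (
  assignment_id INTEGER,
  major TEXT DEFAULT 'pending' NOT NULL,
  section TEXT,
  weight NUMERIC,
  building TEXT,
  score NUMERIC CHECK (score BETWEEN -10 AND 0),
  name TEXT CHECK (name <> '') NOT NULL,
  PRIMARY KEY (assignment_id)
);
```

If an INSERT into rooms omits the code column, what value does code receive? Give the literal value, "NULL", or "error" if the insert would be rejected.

error

code has no DEFAULT clause.
Omitting it would insert NULL, but it is part of the PRIMARY KEY, so the INSERT fails.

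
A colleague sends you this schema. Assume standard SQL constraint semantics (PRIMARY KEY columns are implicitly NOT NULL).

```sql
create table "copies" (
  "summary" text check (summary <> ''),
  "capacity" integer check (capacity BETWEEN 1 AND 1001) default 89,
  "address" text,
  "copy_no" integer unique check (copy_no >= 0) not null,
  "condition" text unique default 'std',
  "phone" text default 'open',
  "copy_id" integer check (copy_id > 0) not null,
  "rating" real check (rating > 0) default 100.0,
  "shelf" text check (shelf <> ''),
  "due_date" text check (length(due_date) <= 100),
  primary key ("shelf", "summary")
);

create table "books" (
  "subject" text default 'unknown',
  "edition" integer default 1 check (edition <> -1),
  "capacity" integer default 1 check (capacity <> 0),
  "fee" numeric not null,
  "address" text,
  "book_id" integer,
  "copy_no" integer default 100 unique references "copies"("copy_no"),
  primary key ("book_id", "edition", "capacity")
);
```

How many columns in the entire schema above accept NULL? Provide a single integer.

9

copies: 6 nullable (capacity, address, condition, phone, rating, due_date — PK (shelf, summary) and explicit NOT NULL columns excluded).
books: 3 nullable (subject, address, copy_no — PK (book_id, edition, capacity) and explicit NOT NULL columns excluded).
Total: 6 + 3 = 9.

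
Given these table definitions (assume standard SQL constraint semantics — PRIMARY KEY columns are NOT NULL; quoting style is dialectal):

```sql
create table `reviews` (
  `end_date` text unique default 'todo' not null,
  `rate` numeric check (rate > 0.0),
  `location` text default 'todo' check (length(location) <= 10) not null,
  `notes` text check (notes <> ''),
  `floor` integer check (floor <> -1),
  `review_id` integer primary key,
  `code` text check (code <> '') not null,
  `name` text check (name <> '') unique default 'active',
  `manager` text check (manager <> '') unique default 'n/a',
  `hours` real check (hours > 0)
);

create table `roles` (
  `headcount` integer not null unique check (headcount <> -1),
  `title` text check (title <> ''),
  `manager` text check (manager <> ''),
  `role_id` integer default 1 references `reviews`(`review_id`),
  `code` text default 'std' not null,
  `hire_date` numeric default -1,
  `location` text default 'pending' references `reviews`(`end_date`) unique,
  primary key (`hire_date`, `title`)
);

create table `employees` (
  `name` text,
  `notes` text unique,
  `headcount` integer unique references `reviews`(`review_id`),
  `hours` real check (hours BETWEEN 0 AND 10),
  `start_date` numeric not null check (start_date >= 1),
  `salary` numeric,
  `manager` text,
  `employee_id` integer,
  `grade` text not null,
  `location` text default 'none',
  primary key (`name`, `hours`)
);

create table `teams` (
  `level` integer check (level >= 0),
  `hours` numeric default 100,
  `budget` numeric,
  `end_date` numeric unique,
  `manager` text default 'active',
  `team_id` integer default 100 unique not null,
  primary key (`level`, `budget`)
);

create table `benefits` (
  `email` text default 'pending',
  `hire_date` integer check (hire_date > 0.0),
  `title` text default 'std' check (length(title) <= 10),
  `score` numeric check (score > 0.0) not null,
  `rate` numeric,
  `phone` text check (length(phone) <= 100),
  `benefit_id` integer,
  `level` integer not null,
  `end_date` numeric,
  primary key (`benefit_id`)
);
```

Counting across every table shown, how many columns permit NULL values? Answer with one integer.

reviews: 6 nullable (rate, notes, floor, name, manager, hours — PK (review_id) and explicit NOT NULL columns excluded).
roles: 3 nullable (manager, role_id, location — PK (hire_date, title) and explicit NOT NULL columns excluded).
employees: 6 nullable (notes, headcount, salary, manager, employee_id, location — PK (name, hours) and explicit NOT NULL columns excluded).
teams: 3 nullable (hours, end_date, manager — PK (level, budget) and explicit NOT NULL columns excluded).
benefits: 6 nullable (email, hire_date, title, rate, phone, end_date — PK (benefit_id) and explicit NOT NULL columns excluded).
Total: 6 + 3 + 6 + 3 + 6 = 24.

24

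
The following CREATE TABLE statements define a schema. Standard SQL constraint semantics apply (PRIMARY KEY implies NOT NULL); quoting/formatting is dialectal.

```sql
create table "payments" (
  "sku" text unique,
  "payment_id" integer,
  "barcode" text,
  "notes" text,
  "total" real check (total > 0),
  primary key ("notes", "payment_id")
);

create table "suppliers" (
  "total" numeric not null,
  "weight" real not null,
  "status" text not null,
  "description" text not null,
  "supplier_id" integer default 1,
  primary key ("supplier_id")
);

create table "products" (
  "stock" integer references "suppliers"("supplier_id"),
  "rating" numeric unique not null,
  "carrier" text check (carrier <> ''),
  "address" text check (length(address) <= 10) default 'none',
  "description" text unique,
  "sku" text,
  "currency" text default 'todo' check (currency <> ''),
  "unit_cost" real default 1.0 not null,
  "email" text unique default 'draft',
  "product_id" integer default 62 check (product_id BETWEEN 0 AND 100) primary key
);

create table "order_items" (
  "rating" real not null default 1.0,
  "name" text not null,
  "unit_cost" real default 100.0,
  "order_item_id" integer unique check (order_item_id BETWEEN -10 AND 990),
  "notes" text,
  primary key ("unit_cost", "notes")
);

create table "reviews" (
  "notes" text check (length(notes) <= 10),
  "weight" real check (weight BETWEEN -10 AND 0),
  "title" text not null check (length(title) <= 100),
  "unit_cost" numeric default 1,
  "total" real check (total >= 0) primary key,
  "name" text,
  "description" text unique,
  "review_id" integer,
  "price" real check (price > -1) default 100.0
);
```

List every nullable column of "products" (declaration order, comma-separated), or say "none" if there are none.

- stock: a foreign key column may be NULL unless separately constrained → nullable.
- rating: declared NOT NULL → not nullable.
- carrier: CHECK does not forbid NULL (a CHECK constraint passes when its expression is NULL) → nullable.
- address: CHECK does not forbid NULL (a CHECK constraint passes when its expression is NULL) → nullable.
- description: UNIQUE does not imply NOT NULL → nullable.
- sku: no NOT NULL constraint applies → nullable.
- currency: CHECK does not forbid NULL (a CHECK constraint passes when its expression is NULL) → nullable.
- unit_cost: declared NOT NULL → not nullable.
- email: UNIQUE does not imply NOT NULL → nullable.
- product_id: part of the PRIMARY KEY, which implies NOT NULL → not nullable.

stock, carrier, address, description, sku, currency, email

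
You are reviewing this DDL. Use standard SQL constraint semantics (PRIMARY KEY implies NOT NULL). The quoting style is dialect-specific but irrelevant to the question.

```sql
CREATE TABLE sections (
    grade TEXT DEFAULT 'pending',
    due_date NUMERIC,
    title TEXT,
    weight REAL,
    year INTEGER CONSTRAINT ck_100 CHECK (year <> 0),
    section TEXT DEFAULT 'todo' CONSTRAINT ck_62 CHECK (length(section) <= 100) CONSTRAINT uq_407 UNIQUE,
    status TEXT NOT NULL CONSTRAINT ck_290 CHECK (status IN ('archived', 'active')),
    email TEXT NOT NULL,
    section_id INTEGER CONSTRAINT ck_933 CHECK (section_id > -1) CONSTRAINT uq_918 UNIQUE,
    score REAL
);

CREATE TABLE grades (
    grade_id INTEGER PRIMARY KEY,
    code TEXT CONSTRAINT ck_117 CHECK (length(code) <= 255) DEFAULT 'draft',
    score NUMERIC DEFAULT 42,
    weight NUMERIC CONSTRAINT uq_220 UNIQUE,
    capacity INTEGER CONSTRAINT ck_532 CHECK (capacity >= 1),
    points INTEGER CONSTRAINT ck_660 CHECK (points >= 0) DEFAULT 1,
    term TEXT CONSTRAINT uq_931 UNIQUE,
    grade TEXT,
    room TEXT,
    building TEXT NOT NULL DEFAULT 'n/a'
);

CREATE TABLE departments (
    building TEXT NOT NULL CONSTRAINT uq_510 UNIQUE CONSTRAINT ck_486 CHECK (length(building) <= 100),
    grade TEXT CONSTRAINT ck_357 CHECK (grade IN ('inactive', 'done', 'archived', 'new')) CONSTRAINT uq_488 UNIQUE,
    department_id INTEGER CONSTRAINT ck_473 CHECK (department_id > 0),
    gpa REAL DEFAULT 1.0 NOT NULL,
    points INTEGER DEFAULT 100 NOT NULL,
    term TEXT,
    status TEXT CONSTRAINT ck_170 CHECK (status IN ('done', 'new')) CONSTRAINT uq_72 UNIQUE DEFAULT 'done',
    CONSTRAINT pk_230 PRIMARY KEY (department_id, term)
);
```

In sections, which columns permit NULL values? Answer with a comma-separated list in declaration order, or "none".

- grade: DEFAULT only fills an omitted column; an explicit NULL is still allowed → nullable.
- due_date: no NOT NULL constraint applies → nullable.
- title: no NOT NULL constraint applies → nullable.
- weight: no NOT NULL constraint applies → nullable.
- year: CHECK does not forbid NULL (a CHECK constraint passes when its expression is NULL) → nullable.
- section: CHECK does not forbid NULL (a CHECK constraint passes when its expression is NULL) → nullable.
- status: declared NOT NULL → not nullable.
- email: declared NOT NULL → not nullable.
- section_id: CHECK does not forbid NULL (a CHECK constraint passes when its expression is NULL) → nullable.
- score: no NOT NULL constraint applies → nullable.

grade, due_date, title, weight, year, section, section_id, score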